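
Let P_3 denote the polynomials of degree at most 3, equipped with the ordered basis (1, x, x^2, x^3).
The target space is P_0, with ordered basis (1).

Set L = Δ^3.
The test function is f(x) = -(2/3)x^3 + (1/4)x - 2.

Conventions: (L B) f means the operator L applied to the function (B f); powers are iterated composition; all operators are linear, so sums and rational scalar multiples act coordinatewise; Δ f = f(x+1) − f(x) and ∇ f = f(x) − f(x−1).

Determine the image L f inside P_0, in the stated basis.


Δ f = -2x^2 - 2x - 5/12
Δ Δ f = -4x - 4
Δ Δ Δ f = -4

g(x) = -4


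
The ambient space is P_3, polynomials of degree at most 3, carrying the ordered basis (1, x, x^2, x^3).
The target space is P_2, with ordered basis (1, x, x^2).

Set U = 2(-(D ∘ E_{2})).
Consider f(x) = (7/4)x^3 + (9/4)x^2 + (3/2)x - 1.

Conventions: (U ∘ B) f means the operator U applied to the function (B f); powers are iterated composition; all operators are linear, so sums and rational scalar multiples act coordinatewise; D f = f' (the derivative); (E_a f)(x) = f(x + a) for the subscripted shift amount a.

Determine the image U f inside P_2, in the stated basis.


E_{2} f = (7/4)x^3 + (51/4)x^2 + (63/2)x + 25
D E_{2} f = (21/4)x^2 + (51/2)x + 63/2
(-(D ∘ E_{2})) f = -(21/4)x^2 - (51/2)x - 63/2
(2(-(D ∘ E_{2}))) f = -(21/2)x^2 - 51x - 63

the image equals g(x) = -(21/2)x^2 - 51x - 63


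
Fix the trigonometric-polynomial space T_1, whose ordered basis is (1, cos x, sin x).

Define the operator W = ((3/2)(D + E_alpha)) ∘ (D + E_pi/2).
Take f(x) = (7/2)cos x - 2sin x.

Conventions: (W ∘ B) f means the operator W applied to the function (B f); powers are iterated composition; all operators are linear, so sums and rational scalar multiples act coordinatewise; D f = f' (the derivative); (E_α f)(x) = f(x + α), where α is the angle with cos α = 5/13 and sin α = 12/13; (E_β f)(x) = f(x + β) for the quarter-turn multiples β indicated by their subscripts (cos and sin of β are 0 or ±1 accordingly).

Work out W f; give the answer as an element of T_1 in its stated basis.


D f = -2cos x - (7/2)sin x
E_pi/2 f = -2cos x - (7/2)sin x
(D + E_pi/2) f = -4cos x - 7sin x
D (D + E_pi/2) f = -7cos x + 4sin x
E_alpha (D + E_pi/2) f = -8cos x + sin x
(D + E_alpha) (D + E_pi/2) f = -15cos x + 5sin x
((3/2)(D + E_alpha)) (D + E_pi/2) f = -(45/2)cos x + (15/2)sin x

the image equals g(x) = -(45/2)cos x + (15/2)sin x


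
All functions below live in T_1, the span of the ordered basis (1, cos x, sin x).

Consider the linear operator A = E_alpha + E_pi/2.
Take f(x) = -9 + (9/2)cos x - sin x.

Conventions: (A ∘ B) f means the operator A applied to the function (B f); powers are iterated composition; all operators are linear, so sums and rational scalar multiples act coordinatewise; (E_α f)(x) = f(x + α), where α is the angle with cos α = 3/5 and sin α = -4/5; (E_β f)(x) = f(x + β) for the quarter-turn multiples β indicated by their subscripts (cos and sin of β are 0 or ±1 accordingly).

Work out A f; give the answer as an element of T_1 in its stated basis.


the image equals g(x) = -18 + (5/2)cos x - (3/2)sin x

E_alpha f = -9 + (7/2)cos x + 3sin x
E_pi/2 f = -9 - cos x - (9/2)sin x
(E_alpha + E_pi/2) f = -18 + (5/2)cos x - (3/2)sin x


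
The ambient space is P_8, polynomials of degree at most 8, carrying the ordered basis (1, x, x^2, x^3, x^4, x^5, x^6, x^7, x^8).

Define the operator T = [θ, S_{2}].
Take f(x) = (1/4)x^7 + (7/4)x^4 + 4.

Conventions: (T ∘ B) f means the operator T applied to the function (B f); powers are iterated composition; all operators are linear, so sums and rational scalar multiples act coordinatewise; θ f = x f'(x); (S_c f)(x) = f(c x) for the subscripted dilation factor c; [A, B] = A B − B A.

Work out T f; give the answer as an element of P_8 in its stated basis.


the image equals g(x) = 0

S_{2} f = 32x^7 + 28x^4 + 4
θ S_{2} f = 224x^7 + 112x^4
θ f = (7/4)x^7 + 7x^4
S_{2} θ f = 224x^7 + 112x^4
[θ, S_{2}] f = 0


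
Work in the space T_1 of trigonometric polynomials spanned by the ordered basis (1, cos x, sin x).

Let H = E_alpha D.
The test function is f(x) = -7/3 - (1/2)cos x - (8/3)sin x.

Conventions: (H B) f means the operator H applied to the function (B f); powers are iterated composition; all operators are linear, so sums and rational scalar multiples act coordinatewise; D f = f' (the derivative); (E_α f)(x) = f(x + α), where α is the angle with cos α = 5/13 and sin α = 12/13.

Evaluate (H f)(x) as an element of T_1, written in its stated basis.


D f = -(8/3)cos x + (1/2)sin x
E_alpha D f = -(22/39)cos x + (69/26)sin x

the image equals g(x) = -(22/39)cos x + (69/26)sin x


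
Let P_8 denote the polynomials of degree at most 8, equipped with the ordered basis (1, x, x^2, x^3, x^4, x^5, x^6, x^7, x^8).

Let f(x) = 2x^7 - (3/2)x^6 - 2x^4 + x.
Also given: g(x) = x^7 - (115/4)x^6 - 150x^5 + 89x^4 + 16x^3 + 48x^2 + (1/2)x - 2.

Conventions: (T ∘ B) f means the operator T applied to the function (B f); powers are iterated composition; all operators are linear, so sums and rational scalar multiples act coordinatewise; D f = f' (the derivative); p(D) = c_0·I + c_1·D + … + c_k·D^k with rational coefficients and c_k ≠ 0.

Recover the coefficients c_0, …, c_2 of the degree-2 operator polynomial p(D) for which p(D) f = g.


c_0 = 1/2, c_1 = -2, c_2 = -2

D^0 f = 2x^7 - (3/2)x^6 - 2x^4 + x
D^1 f = 14x^6 - 9x^5 - 8x^3 + 1
D^2 f = 84x^5 - 45x^4 - 24x^2
matching coefficients of g against c_0 f + c_1 Df + … from the top degree down determines the c_i
solution: c_0 = 1/2, c_1 = -2, c_2 = -2


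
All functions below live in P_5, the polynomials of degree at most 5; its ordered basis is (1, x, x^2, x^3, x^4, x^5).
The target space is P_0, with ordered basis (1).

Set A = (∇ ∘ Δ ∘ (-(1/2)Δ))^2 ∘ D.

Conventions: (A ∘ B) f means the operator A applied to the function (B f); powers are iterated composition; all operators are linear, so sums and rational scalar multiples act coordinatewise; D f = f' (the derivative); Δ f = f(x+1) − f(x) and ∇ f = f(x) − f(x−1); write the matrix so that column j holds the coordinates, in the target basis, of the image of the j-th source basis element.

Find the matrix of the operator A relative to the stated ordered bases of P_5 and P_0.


image of 1: 0
image of x: 0
image of x^2: 0
image of x^3: 0
image of x^4: 0
image of x^5: 0
each image's coordinates form column j of the matrix

the matrix is [[0, 0, 0, 0, 0, 0]] (rows listed top to bottom)


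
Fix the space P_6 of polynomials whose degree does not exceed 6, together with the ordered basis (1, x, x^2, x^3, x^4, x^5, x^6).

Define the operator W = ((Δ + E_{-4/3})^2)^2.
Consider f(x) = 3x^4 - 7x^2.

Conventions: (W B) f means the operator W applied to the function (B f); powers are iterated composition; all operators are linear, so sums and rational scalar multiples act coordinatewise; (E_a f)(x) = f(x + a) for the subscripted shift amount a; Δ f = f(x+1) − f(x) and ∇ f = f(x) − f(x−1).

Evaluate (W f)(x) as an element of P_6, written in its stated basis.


the image equals g(x) = 3x^4 - 16x^3 + 217x^2 - (4120/9)x + 26896/27

Δ f = 12x^3 + 18x^2 - 2x - 4
E_{-4/3} f = 3x^4 - 16x^3 + 25x^2 - (88/9)x - 80/27
(Δ + E_{-4/3}) f = 3x^4 - 4x^3 + 43x^2 - (106/9)x - 188/27
Δ (Δ + E_{-4/3}) f = 12x^3 + 6x^2 + 86x + 272/9
E_{-4/3} (Δ + E_{-4/3}) f = 3x^4 - 20x^3 + 91x^2 - (1586/9)x + 2812/27
(Δ + E_{-4/3}) (Δ + E_{-4/3}) f = 3x^4 - 8x^3 + 97x^2 - (812/9)x + 3628/27
Δ (Δ + E_{-4/3})^2 f = 12x^3 - 6x^2 + 182x + 16/9
E_{-4/3} (Δ + E_{-4/3})^2 f = 3x^4 - 24x^3 + 161x^2 - 420x + 4100/9
(Δ + E_{-4/3}) (Δ + E_{-4/3})^2 f = 3x^4 - 12x^3 + 155x^2 - 238x + 1372/3
Δ (Δ + E_{-4/3}) (Δ + E_{-4/3})^2 f = 12x^3 - 18x^2 + 286x - 92
E_{-4/3} (Δ + E_{-4/3}) (Δ + E_{-4/3})^2 f = 3x^4 - 28x^3 + 235x^2 - (6694/9)x + 29380/27
(Δ + E_{-4/3}) (Δ + E_{-4/3}) (Δ + E_{-4/3})^2 f = 3x^4 - 16x^3 + 217x^2 - (4120/9)x + 26896/27


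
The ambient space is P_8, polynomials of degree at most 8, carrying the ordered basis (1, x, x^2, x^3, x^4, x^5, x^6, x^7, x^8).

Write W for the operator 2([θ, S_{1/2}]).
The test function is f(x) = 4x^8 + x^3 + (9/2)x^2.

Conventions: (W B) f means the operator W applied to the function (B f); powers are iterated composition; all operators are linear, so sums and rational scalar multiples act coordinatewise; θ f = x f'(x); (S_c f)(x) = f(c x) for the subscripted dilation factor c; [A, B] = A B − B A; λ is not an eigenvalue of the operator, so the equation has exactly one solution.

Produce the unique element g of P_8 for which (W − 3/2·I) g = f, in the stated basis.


write g with unknown coordinates in the stated basis and equate coefficients in (W − 3/2·I) g = f
solving from the highest basis element down gives g = -(8/3)x^8 - (2/3)x^3 - 3x^2
check: W g = 0
so W g − 3/2·g = 4x^8 + x^3 + (9/2)x^2 = f ✓

g(x) = -(8/3)x^8 - (2/3)x^3 - 3x^2


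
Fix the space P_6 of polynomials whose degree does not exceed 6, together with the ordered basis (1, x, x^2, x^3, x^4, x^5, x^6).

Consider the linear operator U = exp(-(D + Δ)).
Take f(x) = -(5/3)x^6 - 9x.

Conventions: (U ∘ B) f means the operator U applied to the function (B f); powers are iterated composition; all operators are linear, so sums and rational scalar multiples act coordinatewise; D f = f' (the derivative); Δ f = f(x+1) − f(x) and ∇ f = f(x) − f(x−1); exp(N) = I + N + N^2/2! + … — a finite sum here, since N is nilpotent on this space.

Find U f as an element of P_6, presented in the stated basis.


the result is g(x) = -(5/3)x^6 + 20x^5 - 75x^4 + 100x^3 - 50x^2 + 21x + 29/3

order-1 term: 20x^5 + 25x^4 + (100/3)x^3 + 25x^2 + 10x + 59/3
order-2 term: -100x^4 - 200x^3 - 275x^2 - 200x - 185/3
order-3 term: (800/3)x^3 + 600x^2 + 700x + 325
order-4 term: -400x^2 - 800x - 1700/3
order-5 term: 320x + 400
order-6 term: -320/3
the series for exp(-(D + Δ)) f terminates at order 6
exp(-(D + Δ)) f = -(5/3)x^6 + 20x^5 - 75x^4 + 100x^3 - 50x^2 + 21x + 29/3


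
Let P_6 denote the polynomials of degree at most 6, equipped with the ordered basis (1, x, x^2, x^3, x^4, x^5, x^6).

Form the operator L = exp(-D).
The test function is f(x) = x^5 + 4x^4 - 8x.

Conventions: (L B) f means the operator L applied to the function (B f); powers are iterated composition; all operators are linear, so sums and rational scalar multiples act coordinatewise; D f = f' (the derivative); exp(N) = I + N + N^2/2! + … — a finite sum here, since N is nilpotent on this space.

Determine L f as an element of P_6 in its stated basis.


g(x) = x^5 - x^4 - 6x^3 + 14x^2 - 19x + 11

order-1 term: -5x^4 - 16x^3 + 8
order-2 term: 10x^3 + 24x^2
order-3 term: -10x^2 - 16x
order-4 term: 5x + 4
order-5 term: -1
the series for exp(-D) f terminates at order 5
exp(-D) f = x^5 - x^4 - 6x^3 + 14x^2 - 19x + 11


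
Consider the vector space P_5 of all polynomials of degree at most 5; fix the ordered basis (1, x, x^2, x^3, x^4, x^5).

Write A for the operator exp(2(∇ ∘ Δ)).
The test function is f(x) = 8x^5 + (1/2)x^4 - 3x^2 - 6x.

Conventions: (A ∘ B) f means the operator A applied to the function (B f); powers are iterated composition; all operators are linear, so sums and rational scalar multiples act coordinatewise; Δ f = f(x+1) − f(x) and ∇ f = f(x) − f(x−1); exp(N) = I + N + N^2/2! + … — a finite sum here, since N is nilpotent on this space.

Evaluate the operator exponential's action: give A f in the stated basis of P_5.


g(x) = 8x^5 + (1/2)x^4 + 320x^3 + 9x^2 + 2074x + 14

order-1 term: 320x^3 + 12x^2 + 160x - 10
order-2 term: 1920x + 24
the series for exp(2(∇ ∘ Δ)) f terminates at order 2
exp(2(∇ ∘ Δ)) f = 8x^5 + (1/2)x^4 + 320x^3 + 9x^2 + 2074x + 14


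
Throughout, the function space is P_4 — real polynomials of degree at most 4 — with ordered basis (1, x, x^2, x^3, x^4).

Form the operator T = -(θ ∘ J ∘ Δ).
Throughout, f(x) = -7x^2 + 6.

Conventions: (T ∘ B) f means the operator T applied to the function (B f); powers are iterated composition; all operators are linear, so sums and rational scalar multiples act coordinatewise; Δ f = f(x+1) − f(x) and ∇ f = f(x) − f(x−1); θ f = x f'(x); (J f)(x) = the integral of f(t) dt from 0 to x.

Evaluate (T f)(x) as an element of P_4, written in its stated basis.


Δ f = -14x - 7
J Δ f = -7x^2 - 7x
θ J Δ f = -14x^2 - 7x
(-(θ ∘ J ∘ Δ)) f = 14x^2 + 7x

the result is g(x) = 14x^2 + 7x


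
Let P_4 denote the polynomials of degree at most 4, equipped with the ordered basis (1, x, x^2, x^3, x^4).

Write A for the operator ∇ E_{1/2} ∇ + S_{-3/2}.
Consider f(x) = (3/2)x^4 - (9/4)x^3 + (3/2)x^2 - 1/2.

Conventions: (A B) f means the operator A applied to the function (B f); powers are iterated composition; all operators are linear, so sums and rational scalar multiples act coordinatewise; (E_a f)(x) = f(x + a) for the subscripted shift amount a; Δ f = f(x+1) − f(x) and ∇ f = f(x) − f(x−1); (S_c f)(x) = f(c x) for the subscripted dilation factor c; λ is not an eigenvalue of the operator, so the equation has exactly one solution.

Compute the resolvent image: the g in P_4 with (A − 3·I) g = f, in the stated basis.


write g with unknown coordinates in the stated basis and equate coefficients in (A − 3·I) g = f
solving from the highest basis element down gives g = (8/11)x^4 + (6/17)x^3 + (106/11)x^2 - (824/561)x + 8359/748
check: A g = (81/22)x^4 - (81/68)x^3 + (669/22)x^2 - (824/187)x + 24703/748
so A g − 3·g = (3/2)x^4 - (9/4)x^3 + (3/2)x^2 - 1/2 = f ✓

the result is g(x) = (8/11)x^4 + (6/17)x^3 + (106/11)x^2 - (824/561)x + 8359/748


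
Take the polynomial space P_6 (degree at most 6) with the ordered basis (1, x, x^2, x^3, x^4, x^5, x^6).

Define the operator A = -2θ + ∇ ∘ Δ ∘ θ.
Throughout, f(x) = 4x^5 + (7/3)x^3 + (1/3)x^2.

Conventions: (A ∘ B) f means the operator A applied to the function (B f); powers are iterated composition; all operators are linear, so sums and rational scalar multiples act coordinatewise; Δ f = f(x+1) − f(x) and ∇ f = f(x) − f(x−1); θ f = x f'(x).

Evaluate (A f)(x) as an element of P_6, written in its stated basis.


the image equals g(x) = -40x^5 + 386x^3 - (4/3)x^2 + 242x + 4/3

θ f = 20x^5 + 7x^3 + (2/3)x^2
(-2θ) f = -40x^5 - 14x^3 - (4/3)x^2
θ f = 20x^5 + 7x^3 + (2/3)x^2
Δ θ f = 100x^4 + 200x^3 + 221x^2 + (367/3)x + 83/3
∇ Δ θ f = 400x^3 + 242x + 4/3
(-2θ + ∇ ∘ Δ ∘ θ) f = -40x^5 + 386x^3 - (4/3)x^2 + 242x + 4/3


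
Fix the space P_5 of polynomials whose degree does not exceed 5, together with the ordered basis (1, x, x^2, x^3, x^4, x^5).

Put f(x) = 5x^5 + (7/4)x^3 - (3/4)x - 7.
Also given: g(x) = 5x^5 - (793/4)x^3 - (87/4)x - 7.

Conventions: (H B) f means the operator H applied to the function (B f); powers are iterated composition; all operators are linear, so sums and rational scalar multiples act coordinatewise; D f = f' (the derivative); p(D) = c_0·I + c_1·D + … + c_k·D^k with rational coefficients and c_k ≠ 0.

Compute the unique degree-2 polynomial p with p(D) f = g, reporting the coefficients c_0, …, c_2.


D^0 f = 5x^5 + (7/4)x^3 - (3/4)x - 7
D^1 f = 25x^4 + (21/4)x^2 - 3/4
D^2 f = 100x^3 + (21/2)x
matching coefficients of g against c_0 f + c_1 Df + … from the top degree down determines the c_i
solution: c_0 = 1, c_1 = 0, c_2 = -2

c_0 = 1, c_1 = 0, c_2 = -2


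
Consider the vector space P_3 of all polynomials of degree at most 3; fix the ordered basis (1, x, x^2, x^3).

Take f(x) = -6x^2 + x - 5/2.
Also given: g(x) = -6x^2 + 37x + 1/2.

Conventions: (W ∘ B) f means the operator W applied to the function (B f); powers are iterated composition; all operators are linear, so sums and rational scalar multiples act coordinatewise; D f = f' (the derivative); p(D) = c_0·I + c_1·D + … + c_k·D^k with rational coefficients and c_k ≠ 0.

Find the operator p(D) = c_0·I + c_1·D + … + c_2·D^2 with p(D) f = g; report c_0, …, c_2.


D^0 f = -6x^2 + x - 5/2
D^1 f = -12x + 1
D^2 f = -12
matching coefficients of g against c_0 f + c_1 Df + … from the top degree down determines the c_i
solution: c_0 = 1, c_1 = -3, c_2 = -1/2

p(D) = I − 3·D − (1/2)·D^2, i.e. c_0 = 1, c_1 = -3, c_2 = -1/2


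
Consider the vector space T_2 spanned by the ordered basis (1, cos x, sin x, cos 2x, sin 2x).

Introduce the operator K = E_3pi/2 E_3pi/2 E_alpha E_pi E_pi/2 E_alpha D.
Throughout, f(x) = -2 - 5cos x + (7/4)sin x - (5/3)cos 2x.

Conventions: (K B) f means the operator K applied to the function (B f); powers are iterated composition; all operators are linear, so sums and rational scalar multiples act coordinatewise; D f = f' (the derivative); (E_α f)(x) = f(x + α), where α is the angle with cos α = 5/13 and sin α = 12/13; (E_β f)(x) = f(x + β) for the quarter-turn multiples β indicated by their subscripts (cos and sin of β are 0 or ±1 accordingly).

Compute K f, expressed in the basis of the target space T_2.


D f = (7/4)cos x + 5sin x + (10/3)sin 2x
E_alpha D f = (275/52)cos x + (4/13)sin x + (400/169)cos 2x - (1190/507)sin 2x
E_pi/2 E_alpha D f = (4/13)cos x - (275/52)sin x - (400/169)cos 2x + (1190/507)sin 2x
E_pi (E_pi/2 E_alpha D) f = -(4/13)cos x + (275/52)sin x - (400/169)cos 2x + (1190/507)sin 2x
E_alpha E_pi (E_pi/2 E_alpha D) f = (805/169)cos x + (1567/676)sin x + (95200/28561)cos 2x + (2390/85683)sin 2x
E_3pi/2 E_alpha E_pi (E_pi/2 E_alpha D) f = -(1567/676)cos x + (805/169)sin x - (95200/28561)cos 2x - (2390/85683)sin 2x
E_3pi/2 (E_3pi/2 E_alpha E_pi) (E_pi/2 E_alpha D) f = -(805/169)cos x - (1567/676)sin x + (95200/28561)cos 2x + (2390/85683)sin 2x

the image equals g(x) = -(805/169)cos x - (1567/676)sin x + (95200/28561)cos 2x + (2390/85683)sin 2x


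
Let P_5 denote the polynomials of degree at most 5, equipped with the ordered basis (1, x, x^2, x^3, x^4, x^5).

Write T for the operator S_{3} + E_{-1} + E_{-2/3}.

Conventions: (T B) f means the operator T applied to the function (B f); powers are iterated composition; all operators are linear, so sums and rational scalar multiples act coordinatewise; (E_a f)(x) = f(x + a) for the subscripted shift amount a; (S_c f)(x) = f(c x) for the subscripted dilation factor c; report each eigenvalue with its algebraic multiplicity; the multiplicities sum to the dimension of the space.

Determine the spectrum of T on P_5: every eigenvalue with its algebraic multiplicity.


λ = 3 (multiplicity 1), λ = 5 (multiplicity 1), λ = 11 (multiplicity 1), λ = 29 (multiplicity 1), λ = 83 (multiplicity 1), λ = 245 (multiplicity 1)

image of 1: 3
image of x: 5x - 5/3
image of x^2: 11x^2 - (10/3)x + 13/9
image of x^3: 29x^3 - 5x^2 + (13/3)x - 35/27
image of x^4: 83x^4 - (20/3)x^3 + (26/3)x^2 - (140/27)x + 97/81
image of x^5: 245x^5 - (25/3)x^4 + (130/9)x^3 - (350/27)x^2 + (485/81)x - 275/243
the matrix is upper triangular; its diagonal is (3, 5, 11, 29, 83, 245)
for a triangular matrix the eigenvalues are the diagonal entries, with algebraic multiplicity their repetition count


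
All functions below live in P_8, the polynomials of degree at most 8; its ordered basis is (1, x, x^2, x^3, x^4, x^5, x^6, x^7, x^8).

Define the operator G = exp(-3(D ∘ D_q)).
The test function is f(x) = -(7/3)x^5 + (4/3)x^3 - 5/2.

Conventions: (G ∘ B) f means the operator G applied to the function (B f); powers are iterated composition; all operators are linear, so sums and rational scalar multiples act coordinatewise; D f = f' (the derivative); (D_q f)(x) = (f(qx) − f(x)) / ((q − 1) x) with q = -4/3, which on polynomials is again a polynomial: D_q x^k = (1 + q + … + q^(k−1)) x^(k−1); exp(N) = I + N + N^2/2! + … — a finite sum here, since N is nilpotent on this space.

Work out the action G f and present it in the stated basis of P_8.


order-1 term: (5068/81)x^3 - (104/9)x
order-2 term: -(65884/243)x
the series for exp(-3(D ∘ D_q)) f terminates at order 2
exp(-3(D ∘ D_q)) f = -(7/3)x^5 + (5176/81)x^3 - (68692/243)x - 5/2

g(x) = -(7/3)x^5 + (5176/81)x^3 - (68692/243)x - 5/2


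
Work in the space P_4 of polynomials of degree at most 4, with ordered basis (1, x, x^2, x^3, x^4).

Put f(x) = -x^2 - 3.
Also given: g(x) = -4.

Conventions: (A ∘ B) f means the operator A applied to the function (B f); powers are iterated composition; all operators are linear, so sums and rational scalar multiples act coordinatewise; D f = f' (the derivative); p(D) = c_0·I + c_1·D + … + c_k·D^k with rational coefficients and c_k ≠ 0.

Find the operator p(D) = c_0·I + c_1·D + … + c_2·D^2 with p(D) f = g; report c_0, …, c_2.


D^0 f = -x^2 - 3
D^1 f = -2x
D^2 f = -2
matching coefficients of g against c_0 f + c_1 Df + … from the top degree down determines the c_i
solution: c_0 = 0, c_1 = 0, c_2 = 2

p(D) = 2·D^2, i.e. c_0 = 0, c_1 = 0, c_2 = 2


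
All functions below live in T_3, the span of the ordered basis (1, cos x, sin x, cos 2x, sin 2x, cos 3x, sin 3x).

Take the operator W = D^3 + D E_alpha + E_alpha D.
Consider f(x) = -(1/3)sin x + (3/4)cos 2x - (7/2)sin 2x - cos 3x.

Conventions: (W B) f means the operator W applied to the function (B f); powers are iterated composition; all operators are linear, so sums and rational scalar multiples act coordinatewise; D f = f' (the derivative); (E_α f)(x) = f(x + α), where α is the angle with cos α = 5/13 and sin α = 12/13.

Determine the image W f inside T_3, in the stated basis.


D f = -(1/3)cos x - 7cos 2x - (3/2)sin 2x + 3sin 3x
D D f = (1/3)sin x - 3cos 2x + 14sin 2x + 9cos 3x
D D D f = (1/3)cos x + 28cos 2x + 6sin 2x - 27sin 3x
E_alpha f = -(4/13)cos x - (5/39)sin x - (2037/676)cos 2x + (653/338)sin 2x + (2035/2197)cos 3x - (828/2197)sin 3x
D E_alpha f = -(5/39)cos x + (4/13)sin x + (653/169)cos 2x + (2037/338)sin 2x - (2484/2197)cos 3x - (6105/2197)sin 3x
D f = -(1/3)cos x - 7cos 2x - (3/2)sin 2x + 3sin 3x
E_alpha D f = -(5/39)cos x + (4/13)sin x + (653/169)cos 2x + (2037/338)sin 2x - (2484/2197)cos 3x - (6105/2197)sin 3x
(D^3 + D E_alpha + E_alpha D) f = (1/13)cos x + (8/13)sin x + (6038/169)cos 2x + (3051/169)sin 2x - (4968/2197)cos 3x - (71529/2197)sin 3x

the result is g(x) = (1/13)cos x + (8/13)sin x + (6038/169)cos 2x + (3051/169)sin 2x - (4968/2197)cos 3x - (71529/2197)sin 3x


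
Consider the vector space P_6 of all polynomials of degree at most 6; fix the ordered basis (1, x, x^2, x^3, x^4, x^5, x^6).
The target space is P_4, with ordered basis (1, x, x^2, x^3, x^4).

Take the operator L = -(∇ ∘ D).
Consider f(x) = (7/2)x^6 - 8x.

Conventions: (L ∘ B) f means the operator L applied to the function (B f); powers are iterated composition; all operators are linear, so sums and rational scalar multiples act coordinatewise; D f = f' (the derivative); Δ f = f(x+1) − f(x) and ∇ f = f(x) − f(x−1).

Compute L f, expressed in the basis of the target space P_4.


the result is g(x) = -105x^4 + 210x^3 - 210x^2 + 105x - 21

D f = 21x^5 - 8
∇ D f = 105x^4 - 210x^3 + 210x^2 - 105x + 21
(-(∇ ∘ D)) f = -105x^4 + 210x^3 - 210x^2 + 105x - 21


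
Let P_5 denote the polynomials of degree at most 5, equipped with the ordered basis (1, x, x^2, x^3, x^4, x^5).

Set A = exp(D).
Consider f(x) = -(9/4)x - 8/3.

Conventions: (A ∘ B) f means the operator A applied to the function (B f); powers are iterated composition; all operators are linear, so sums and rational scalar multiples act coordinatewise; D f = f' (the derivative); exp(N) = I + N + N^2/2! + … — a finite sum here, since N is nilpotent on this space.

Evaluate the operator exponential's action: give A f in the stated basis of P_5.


g(x) = -(9/4)x - 59/12

order-1 term: -9/4
the series for exp(D) f terminates at order 1
exp(D) f = -(9/4)x - 59/12


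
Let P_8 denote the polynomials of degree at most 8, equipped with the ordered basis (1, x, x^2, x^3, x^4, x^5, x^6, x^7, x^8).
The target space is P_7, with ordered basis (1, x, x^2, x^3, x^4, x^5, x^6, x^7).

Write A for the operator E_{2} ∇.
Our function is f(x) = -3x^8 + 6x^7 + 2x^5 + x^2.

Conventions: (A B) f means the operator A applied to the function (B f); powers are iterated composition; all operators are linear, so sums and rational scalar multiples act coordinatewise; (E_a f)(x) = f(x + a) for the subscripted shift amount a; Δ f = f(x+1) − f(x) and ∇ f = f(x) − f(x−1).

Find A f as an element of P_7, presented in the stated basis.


the result is g(x) = -24x^7 - 210x^6 - 798x^5 - 1670x^4 - 1998x^3 - 1246x^2 - 250x + 62

∇ f = -24x^7 + 126x^6 - 294x^5 + 430x^4 - 398x^3 + 230x^2 - 74x + 10
E_{2} ∇ f = -24x^7 - 210x^6 - 798x^5 - 1670x^4 - 1998x^3 - 1246x^2 - 250x + 62


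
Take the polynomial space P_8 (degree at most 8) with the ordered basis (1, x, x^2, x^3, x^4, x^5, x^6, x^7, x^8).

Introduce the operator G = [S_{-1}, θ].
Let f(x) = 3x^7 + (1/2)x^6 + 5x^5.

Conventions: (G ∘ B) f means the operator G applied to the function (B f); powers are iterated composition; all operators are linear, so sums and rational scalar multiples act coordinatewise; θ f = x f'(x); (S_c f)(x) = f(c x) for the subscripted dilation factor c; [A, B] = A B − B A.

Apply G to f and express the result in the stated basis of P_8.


the result is g(x) = 0

θ f = 21x^7 + 3x^6 + 25x^5
S_{-1} θ f = -21x^7 + 3x^6 - 25x^5
S_{-1} f = -3x^7 + (1/2)x^6 - 5x^5
θ S_{-1} f = -21x^7 + 3x^6 - 25x^5
[S_{-1}, θ] f = 0


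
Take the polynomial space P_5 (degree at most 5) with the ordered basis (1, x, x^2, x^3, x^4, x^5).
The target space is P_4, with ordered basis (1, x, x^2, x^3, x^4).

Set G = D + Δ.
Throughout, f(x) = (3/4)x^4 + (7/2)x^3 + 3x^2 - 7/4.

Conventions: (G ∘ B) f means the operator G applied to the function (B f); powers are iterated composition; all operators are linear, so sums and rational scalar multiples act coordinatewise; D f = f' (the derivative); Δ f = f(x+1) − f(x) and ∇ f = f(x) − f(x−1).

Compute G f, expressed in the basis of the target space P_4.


the image equals g(x) = 6x^3 + (51/2)x^2 + (51/2)x + 29/4

D f = 3x^3 + (21/2)x^2 + 6x
Δ f = 3x^3 + 15x^2 + (39/2)x + 29/4
(D + Δ) f = 6x^3 + (51/2)x^2 + (51/2)x + 29/4


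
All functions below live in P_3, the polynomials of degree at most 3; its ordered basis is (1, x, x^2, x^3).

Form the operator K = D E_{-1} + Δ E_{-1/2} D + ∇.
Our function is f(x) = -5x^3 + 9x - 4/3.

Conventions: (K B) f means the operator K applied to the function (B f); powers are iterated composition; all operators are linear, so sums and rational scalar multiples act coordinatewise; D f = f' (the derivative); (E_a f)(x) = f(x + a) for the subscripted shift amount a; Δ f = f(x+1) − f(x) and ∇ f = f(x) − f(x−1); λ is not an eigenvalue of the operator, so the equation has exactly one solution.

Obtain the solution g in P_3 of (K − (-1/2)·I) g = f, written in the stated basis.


g(x) = -10x^3 + 120x^2 - 1002x + 12976/3

write g with unknown coordinates in the stated basis and equate coefficients in (K − (-1/2)·I) g = f
solving from the highest basis element down gives g = -10x^3 + 120x^2 - 1002x + 12976/3
check: K g = -60x^2 + 510x - 2164
so K g − (-1/2)·g = -5x^3 + 9x - 4/3 = f ✓


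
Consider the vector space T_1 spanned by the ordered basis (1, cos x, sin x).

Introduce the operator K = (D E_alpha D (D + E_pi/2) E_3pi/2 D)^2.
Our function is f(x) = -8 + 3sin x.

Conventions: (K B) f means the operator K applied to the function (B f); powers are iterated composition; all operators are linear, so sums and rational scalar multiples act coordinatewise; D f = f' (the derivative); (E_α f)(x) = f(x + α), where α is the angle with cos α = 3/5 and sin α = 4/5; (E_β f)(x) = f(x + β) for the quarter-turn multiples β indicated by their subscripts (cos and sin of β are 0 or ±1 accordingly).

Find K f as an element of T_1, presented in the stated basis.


D f = 3cos x
E_3pi/2 D f = 3sin x
D (E_3pi/2 D) f = 3cos x
E_pi/2 (E_3pi/2 D) f = 3cos x
(D + E_pi/2) (E_3pi/2 D) f = 6cos x
D (D + E_pi/2) (E_3pi/2 D) f = -6sin x
E_alpha (D (D + E_pi/2)) (E_3pi/2 D) f = -(24/5)cos x - (18/5)sin x
D E_alpha (D (D + E_pi/2)) (E_3pi/2 D) f = -(18/5)cos x + (24/5)sin x
D (D E_alpha D (D + E_pi/2) E_3pi/2 D) f = (24/5)cos x + (18/5)sin x
E_3pi/2 D (D E_alpha D (D + E_pi/2) E_3pi/2 D) f = -(18/5)cos x + (24/5)sin x
D (E_3pi/2 D) (D E_alpha D (D + E_pi/2) E_3pi/2 D) f = (24/5)cos x + (18/5)sin x
E_pi/2 (E_3pi/2 D) (D E_alpha D (D + E_pi/2) E_3pi/2 D) f = (24/5)cos x + (18/5)sin x
(D + E_pi/2) (E_3pi/2 D) (D E_alpha D (D + E_pi/2) E_3pi/2 D) f = (48/5)cos x + (36/5)sin x
D (D + E_pi/2) (E_3pi/2 D) (D E_alpha D (D + E_pi/2) E_3pi/2 D) f = (36/5)cos x - (48/5)sin x
E_alpha (D (D + E_pi/2)) (E_3pi/2 D) (D E_alpha D (D + E_pi/2) E_3pi/2 D) f = -(84/25)cos x - (288/25)sin x
D E_alpha (D (D + E_pi/2)) (E_3pi/2 D) (D E_alpha D (D + E_pi/2) E_3pi/2 D) f = -(288/25)cos x + (84/25)sin x

g(x) = -(288/25)cos x + (84/25)sin x


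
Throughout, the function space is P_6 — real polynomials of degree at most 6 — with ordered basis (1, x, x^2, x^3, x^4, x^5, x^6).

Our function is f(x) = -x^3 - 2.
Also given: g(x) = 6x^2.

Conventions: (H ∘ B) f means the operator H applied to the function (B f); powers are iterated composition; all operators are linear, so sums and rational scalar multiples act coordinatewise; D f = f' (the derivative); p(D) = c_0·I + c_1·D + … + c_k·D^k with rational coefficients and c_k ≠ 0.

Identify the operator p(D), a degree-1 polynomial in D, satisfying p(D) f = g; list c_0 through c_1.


p(D) = -2·D, i.e. c_0 = 0, c_1 = -2

D^0 f = -x^3 - 2
D^1 f = -3x^2
matching coefficients of g against c_0 f + c_1 Df + … from the top degree down determines the c_i
solution: c_0 = 0, c_1 = -2


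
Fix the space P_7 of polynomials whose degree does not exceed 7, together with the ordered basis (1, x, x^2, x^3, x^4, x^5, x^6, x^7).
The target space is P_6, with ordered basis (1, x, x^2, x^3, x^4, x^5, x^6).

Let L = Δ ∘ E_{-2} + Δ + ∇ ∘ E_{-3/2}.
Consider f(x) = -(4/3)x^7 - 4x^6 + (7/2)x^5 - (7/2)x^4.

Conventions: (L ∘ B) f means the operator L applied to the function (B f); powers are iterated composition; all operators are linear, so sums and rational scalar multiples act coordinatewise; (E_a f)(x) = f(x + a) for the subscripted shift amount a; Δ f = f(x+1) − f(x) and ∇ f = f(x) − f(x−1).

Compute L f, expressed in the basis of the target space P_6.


the result is g(x) = -28x^6 + 96x^5 - (1065/2)x^4 + 368x^3 + 297x^2 - 1302x + 26001/32

E_{-2} f = -(4/3)x^7 + (44/3)x^6 - (121/2)x^5 + (569/6)x^4 + (184/3)x^3 - 428x^2 + (1688/3)x - 760/3
Δ E_{-2} f = -(28/3)x^6 + 60x^5 - (775/6)x^4 + 21x^3 + 340x^2 - (1033/2)x + 731/3
Δ f = -(28/3)x^6 - 52x^5 - (535/6)x^4 - (317/3)x^3 - 74x^2 - (179/6)x - 16/3
E_{-3/2} f = -(4/3)x^7 + 10x^6 - (47/2)x^5 - (29/4)x^4 + (267/2)x^3 - (513/2)x^2 + (6777/32)x - 4293/64
∇ E_{-3/2} f = -(28/3)x^6 + 88x^5 - (1885/6)x^4 + (1358/3)x^3 + 31x^2 - (2267/3)x + 55123/96
(Δ ∘ E_{-2} + Δ + ∇ ∘ E_{-3/2}) f = -28x^6 + 96x^5 - (1065/2)x^4 + 368x^3 + 297x^2 - 1302x + 26001/32


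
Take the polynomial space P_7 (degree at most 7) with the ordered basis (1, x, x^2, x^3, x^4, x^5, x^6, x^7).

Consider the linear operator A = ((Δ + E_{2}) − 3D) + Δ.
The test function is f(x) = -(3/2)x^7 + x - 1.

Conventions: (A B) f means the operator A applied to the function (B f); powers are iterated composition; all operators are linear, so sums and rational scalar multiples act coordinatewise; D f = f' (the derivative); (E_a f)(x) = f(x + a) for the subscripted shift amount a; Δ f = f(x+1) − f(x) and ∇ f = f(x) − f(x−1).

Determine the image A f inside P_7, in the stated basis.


the result is g(x) = -(3/2)x^7 - (21/2)x^6 - 189x^5 - 525x^4 - 945x^3 - 1071x^2 - 692x - 195

Δ f = -(21/2)x^6 - (63/2)x^5 - (105/2)x^4 - (105/2)x^3 - (63/2)x^2 - (21/2)x - 1/2
E_{2} f = -(3/2)x^7 - 21x^6 - 126x^5 - 420x^4 - 840x^3 - 1008x^2 - 671x - 191
(Δ + E_{2}) f = -(3/2)x^7 - (63/2)x^6 - (315/2)x^5 - (945/2)x^4 - (1785/2)x^3 - (2079/2)x^2 - (1363/2)x - 383/2
D f = -(21/2)x^6 + 1
(-3D) f = (63/2)x^6 - 3
((Δ + E_{2}) − 3D) f = -(3/2)x^7 - (315/2)x^5 - (945/2)x^4 - (1785/2)x^3 - (2079/2)x^2 - (1363/2)x - 389/2
Δ f = -(21/2)x^6 - (63/2)x^5 - (105/2)x^4 - (105/2)x^3 - (63/2)x^2 - (21/2)x - 1/2
(((Δ + E_{2}) − 3D) + Δ) f = -(3/2)x^7 - (21/2)x^6 - 189x^5 - 525x^4 - 945x^3 - 1071x^2 - 692x - 195


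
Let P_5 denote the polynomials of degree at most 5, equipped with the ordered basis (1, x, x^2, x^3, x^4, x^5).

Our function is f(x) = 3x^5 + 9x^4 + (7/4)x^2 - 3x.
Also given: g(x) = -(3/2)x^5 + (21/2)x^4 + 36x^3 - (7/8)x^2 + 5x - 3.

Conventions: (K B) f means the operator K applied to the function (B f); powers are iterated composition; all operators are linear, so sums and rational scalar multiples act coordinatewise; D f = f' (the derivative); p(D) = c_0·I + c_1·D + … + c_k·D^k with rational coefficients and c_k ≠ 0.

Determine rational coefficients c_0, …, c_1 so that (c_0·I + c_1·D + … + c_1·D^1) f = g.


D^0 f = 3x^5 + 9x^4 + (7/4)x^2 - 3x
D^1 f = 15x^4 + 36x^3 + (7/2)x - 3
matching coefficients of g against c_0 f + c_1 Df + … from the top degree down determines the c_i
solution: c_0 = -1/2, c_1 = 1

c_0 = -1/2, c_1 = 1


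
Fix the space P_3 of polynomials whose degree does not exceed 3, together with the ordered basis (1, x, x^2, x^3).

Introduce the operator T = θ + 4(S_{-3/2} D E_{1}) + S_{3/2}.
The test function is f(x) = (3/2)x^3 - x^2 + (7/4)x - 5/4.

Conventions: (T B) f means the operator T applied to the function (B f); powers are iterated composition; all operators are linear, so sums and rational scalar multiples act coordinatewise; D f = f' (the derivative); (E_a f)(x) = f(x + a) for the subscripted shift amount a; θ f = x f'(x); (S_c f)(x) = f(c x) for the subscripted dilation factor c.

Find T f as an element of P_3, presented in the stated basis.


the result is g(x) = (153/16)x^3 + (145/4)x^2 - (301/8)x + 63/4

θ f = (9/2)x^3 - 2x^2 + (7/4)x
E_{1} f = (3/2)x^3 + (7/2)x^2 + (17/4)x + 1
D E_{1} f = (9/2)x^2 + 7x + 17/4
S_{-3/2} D E_{1} f = (81/8)x^2 - (21/2)x + 17/4
(4(S_{-3/2} D E_{1})) f = (81/2)x^2 - 42x + 17
S_{3/2} f = (81/16)x^3 - (9/4)x^2 + (21/8)x - 5/4
(θ + 4(S_{-3/2} D E_{1}) + S_{3/2}) f = (153/16)x^3 + (145/4)x^2 - (301/8)x + 63/4


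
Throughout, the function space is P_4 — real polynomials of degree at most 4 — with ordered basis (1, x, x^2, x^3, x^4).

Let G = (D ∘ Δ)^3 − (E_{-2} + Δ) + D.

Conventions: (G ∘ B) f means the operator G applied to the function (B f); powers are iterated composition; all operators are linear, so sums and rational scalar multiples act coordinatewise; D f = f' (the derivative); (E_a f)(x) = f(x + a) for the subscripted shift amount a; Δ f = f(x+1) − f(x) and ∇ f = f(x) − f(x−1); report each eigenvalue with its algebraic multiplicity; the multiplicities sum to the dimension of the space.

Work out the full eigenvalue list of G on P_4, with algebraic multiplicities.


λ = -1 (multiplicity 5)

image of 1: -1
image of x: -x + 2
image of x^2: -x^2 + 4x - 5
image of x^3: -x^3 + 6x^2 - 15x + 7
image of x^4: -x^4 + 8x^3 - 30x^2 + 28x - 17
the matrix is upper triangular; its diagonal is (-1, -1, -1, -1, -1)
for a triangular matrix the eigenvalues are the diagonal entries, with algebraic multiplicity their repetition count


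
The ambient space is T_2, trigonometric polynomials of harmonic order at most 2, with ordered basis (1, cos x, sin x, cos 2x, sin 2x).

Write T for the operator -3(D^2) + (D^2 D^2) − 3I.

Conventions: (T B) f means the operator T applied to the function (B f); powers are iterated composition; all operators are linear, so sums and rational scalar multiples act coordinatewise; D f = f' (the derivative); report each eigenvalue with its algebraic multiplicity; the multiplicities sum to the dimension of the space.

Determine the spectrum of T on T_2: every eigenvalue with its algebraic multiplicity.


λ = -3 (multiplicity 1), λ = 1 (multiplicity 2), λ = 25 (multiplicity 2)

image of 1: -3
image of cos x: cos x
image of sin x: sin x
image of cos 2x: 25cos 2x
image of sin 2x: 25sin 2x
the matrix is diagonal; its diagonal is (-3, 1, 1, 25, 25)
for a triangular matrix the eigenvalues are the diagonal entries, with algebraic multiplicity their repetition count


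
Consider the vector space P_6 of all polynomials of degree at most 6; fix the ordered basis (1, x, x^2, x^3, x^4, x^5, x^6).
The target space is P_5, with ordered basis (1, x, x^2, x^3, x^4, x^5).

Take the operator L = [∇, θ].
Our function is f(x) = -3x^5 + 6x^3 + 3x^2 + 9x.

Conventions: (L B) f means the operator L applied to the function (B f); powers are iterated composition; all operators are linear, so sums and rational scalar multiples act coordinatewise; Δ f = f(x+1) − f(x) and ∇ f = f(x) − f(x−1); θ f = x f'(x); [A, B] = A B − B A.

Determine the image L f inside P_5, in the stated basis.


θ f = -15x^5 + 18x^3 + 6x^2 + 9x
∇ θ f = -75x^4 + 150x^3 - 96x^2 + 33x + 6
∇ f = -15x^4 + 30x^3 - 12x^2 + 3x + 9
θ ∇ f = -60x^4 + 90x^3 - 24x^2 + 3x
[∇, θ] f = -15x^4 + 60x^3 - 72x^2 + 30x + 6

the result is g(x) = -15x^4 + 60x^3 - 72x^2 + 30x + 6


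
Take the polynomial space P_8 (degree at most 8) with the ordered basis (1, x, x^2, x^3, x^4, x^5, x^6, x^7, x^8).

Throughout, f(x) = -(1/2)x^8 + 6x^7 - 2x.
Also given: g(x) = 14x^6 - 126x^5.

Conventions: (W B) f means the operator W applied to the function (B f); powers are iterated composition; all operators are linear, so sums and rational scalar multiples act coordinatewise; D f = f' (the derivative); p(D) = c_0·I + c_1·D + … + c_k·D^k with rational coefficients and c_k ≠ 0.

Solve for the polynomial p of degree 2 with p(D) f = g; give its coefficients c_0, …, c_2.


D^0 f = -(1/2)x^8 + 6x^7 - 2x
D^1 f = -4x^7 + 42x^6 - 2
D^2 f = -28x^6 + 252x^5
matching coefficients of g against c_0 f + c_1 Df + … from the top degree down determines the c_i
solution: c_0 = 0, c_1 = 0, c_2 = -1/2

c_0 = 0, c_1 = 0, c_2 = -1/2


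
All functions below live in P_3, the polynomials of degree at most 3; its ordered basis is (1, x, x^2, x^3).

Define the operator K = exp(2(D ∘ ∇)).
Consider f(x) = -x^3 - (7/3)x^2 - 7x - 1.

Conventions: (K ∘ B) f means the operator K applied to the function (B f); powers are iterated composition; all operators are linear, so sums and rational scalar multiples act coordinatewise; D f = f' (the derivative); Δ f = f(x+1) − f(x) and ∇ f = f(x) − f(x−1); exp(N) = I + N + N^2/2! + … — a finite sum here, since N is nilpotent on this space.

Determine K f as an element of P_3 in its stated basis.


g(x) = -x^3 - (7/3)x^2 - 19x - 13/3

order-1 term: -12x - 10/3
the series for exp(2(D ∘ ∇)) f terminates at order 1
exp(2(D ∘ ∇)) f = -x^3 - (7/3)x^2 - 19x - 13/3


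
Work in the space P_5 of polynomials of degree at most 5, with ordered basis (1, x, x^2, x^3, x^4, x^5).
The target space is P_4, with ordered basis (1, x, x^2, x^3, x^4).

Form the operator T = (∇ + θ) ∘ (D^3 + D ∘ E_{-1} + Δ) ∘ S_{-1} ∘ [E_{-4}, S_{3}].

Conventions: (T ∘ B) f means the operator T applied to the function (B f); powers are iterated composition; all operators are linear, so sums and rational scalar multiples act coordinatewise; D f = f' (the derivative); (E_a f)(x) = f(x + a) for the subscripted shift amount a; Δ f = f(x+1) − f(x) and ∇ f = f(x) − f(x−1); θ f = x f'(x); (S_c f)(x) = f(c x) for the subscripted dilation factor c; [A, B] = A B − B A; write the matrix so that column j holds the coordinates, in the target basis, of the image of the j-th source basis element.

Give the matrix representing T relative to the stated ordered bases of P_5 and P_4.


image of 1: 0
image of x: 0
image of x^2: 0
image of x^3: -864x - 864
image of x^4: 10368x^2 + 35424x + 19872
image of x^5: -77760x^3 - 453600x^2 - 923040x - 462960
each image's coordinates form column j of the matrix

the matrix is [[0, 0, 0, -864, 19872, -462960]; [0, 0, 0, -864, 35424, -923040]; [0, 0, 0, 0, 10368, -453600]; [0, 0, 0, 0, 0, -77760]; [0, 0, 0, 0, 0, 0]] (rows listed top to bottom)


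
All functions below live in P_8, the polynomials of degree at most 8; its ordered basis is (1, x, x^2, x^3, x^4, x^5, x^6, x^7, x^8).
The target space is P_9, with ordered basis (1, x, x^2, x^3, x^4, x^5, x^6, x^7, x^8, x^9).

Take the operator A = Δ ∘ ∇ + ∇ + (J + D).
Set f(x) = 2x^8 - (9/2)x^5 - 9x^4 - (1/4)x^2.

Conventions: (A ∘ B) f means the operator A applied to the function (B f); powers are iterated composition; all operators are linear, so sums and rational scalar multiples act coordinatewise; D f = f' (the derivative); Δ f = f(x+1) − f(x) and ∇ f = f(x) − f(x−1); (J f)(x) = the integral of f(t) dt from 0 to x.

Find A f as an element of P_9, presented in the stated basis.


∇ f = 16x^7 - 56x^6 + 112x^5 - (325/2)x^4 + 121x^3 - 47x^2 + 2x + 11/4
Δ ∇ f = 112x^6 + 280x^4 - 90x^3 + 4x^2 - 45x - 29/2
∇ f = 16x^7 - 56x^6 + 112x^5 - (325/2)x^4 + 121x^3 - 47x^2 + 2x + 11/4
J f = (2/9)x^9 - (3/4)x^6 - (9/5)x^5 - (1/12)x^3
D f = 16x^7 - (45/2)x^4 - 36x^3 - (1/2)x
(J + D) f = (2/9)x^9 + 16x^7 - (3/4)x^6 - (9/5)x^5 - (45/2)x^4 - (433/12)x^3 - (1/2)x
(Δ ∘ ∇ + ∇ + (J + D)) f = (2/9)x^9 + 32x^7 + (221/4)x^6 + (551/5)x^5 + 95x^4 - (61/12)x^3 - 43x^2 - (87/2)x - 47/4

the image equals g(x) = (2/9)x^9 + 32x^7 + (221/4)x^6 + (551/5)x^5 + 95x^4 - (61/12)x^3 - 43x^2 - (87/2)x - 47/4
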